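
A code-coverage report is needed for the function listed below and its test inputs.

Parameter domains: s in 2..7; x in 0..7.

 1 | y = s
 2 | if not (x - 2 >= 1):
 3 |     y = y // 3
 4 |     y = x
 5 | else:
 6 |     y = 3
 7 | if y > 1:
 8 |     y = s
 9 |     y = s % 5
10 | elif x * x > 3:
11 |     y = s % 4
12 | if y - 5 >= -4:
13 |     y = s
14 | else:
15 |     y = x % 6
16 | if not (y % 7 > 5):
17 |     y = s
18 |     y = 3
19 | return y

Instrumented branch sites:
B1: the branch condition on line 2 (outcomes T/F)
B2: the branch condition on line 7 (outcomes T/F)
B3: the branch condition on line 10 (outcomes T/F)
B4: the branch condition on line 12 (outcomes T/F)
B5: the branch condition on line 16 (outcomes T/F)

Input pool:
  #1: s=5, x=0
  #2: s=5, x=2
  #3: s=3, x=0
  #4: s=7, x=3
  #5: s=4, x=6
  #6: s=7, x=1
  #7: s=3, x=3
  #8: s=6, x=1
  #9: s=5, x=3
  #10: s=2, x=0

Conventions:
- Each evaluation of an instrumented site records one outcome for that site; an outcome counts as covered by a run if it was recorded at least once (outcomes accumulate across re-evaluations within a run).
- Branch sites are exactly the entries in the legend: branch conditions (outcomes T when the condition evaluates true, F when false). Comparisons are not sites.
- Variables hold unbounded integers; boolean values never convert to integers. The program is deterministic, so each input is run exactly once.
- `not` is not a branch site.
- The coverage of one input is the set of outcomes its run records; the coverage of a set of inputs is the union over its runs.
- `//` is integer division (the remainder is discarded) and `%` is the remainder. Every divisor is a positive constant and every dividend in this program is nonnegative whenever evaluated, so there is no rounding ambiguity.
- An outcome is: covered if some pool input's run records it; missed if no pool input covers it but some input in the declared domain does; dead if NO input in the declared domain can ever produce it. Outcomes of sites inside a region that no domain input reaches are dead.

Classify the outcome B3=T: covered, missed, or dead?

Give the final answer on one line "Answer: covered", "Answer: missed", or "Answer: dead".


no pool input records B3=T
checking all 48 inputs in the declared domain: B3=T is never recorded -> dead
Answer: dead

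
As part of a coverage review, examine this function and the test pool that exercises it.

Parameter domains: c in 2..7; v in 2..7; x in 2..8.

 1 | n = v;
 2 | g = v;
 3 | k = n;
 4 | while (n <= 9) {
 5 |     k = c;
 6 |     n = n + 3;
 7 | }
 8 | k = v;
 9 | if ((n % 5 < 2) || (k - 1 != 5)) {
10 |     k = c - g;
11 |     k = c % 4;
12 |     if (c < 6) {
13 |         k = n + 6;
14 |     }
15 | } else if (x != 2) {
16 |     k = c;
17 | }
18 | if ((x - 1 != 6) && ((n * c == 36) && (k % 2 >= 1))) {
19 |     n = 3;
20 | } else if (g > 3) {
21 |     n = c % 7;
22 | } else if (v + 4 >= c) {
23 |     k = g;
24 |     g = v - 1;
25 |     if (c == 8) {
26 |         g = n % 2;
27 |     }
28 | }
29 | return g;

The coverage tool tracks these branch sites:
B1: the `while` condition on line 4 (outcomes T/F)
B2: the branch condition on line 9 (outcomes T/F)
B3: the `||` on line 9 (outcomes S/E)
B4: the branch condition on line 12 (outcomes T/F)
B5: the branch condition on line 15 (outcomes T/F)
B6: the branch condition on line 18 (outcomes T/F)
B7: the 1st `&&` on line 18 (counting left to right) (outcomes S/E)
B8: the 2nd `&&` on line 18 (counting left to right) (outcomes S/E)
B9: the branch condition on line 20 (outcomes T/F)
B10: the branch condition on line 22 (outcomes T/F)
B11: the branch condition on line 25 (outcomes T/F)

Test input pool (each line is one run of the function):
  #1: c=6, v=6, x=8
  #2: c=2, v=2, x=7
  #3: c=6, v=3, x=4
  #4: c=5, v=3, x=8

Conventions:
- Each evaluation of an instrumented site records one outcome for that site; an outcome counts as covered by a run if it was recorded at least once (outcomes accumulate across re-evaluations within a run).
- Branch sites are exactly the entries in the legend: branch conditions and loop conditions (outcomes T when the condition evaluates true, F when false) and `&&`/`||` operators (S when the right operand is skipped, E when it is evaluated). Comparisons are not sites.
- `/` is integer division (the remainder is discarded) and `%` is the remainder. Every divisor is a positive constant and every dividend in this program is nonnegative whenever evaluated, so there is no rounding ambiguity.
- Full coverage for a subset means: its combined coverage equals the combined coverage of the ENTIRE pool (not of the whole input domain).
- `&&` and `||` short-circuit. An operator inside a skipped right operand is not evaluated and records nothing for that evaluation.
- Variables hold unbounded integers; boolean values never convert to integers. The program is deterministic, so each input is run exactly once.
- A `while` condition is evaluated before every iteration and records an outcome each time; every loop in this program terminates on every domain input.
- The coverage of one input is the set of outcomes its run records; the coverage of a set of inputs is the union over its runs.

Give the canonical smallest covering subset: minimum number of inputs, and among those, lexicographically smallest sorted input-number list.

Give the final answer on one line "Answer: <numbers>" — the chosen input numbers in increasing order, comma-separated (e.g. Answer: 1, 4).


test 1 (c=6, v=6, x=8) fires B1->T, B1->T, B1->F, B3->E, B2->F, B5->T, B7->E, B8->S, B6->F, B9->T; hits B1=T, B1=F, B2=F, B3=E, B5=T, B6=F, B7=E, B8=S, B9=T
test 2 (c=2, v=2, x=7) fires B1->T, B1->T, B1->T, B1->F, B3->S, B2->T, B4->T, B7->S, B6->F, B9->F, B10->T, B11->F; hits B1=T, B1=F, B2=T, B3=S, B4=T, B6=F, B7=S, B9=F, B10=T, B11=F
test 3 (c=6, v=3, x=4) fires B1->T, B1->T, B1->T, B1->F, B3->E, B2->T, B4->F, B7->E, B8->S, B6->F, B9->F, B10->T, B11->F; hits B1=T, B1=F, B2=T, B3=E, B4=F, B6=F, B7=E, B8=S, B9=F, B10=T, B11=F
test 4 (c=5, v=3, x=8) fires B1->T, B1->T, B1->T, B1->F, B3->E, B2->T, B4->T, B7->E, B8->S, B6->F, B9->F, B10->T, B11->F; hits B1=T, B1=F, B2=T, B3=E, B4=T, B6=F, B7=E, B8=S, B9=F, B10=T, B11=F
union over all inputs: B1=T, B1=F, B2=T, B2=F, B3=S, B3=E, B4=T, B4=F, B5=T, B6=F, B7=S, B7=E, B8=S, B9=T, B9=F, B10=T, B11=F (17 outcomes)
no size-1 subset reaches all 17 outcomes (best union: 11/17)
no size-2 subset reaches all 17 outcomes (best union: 16/17)
at size 3, {1, 2, 3} reaches all 17 outcomes; every lexicographically earlier size-3 subset fails
Answer: 1, 2, 3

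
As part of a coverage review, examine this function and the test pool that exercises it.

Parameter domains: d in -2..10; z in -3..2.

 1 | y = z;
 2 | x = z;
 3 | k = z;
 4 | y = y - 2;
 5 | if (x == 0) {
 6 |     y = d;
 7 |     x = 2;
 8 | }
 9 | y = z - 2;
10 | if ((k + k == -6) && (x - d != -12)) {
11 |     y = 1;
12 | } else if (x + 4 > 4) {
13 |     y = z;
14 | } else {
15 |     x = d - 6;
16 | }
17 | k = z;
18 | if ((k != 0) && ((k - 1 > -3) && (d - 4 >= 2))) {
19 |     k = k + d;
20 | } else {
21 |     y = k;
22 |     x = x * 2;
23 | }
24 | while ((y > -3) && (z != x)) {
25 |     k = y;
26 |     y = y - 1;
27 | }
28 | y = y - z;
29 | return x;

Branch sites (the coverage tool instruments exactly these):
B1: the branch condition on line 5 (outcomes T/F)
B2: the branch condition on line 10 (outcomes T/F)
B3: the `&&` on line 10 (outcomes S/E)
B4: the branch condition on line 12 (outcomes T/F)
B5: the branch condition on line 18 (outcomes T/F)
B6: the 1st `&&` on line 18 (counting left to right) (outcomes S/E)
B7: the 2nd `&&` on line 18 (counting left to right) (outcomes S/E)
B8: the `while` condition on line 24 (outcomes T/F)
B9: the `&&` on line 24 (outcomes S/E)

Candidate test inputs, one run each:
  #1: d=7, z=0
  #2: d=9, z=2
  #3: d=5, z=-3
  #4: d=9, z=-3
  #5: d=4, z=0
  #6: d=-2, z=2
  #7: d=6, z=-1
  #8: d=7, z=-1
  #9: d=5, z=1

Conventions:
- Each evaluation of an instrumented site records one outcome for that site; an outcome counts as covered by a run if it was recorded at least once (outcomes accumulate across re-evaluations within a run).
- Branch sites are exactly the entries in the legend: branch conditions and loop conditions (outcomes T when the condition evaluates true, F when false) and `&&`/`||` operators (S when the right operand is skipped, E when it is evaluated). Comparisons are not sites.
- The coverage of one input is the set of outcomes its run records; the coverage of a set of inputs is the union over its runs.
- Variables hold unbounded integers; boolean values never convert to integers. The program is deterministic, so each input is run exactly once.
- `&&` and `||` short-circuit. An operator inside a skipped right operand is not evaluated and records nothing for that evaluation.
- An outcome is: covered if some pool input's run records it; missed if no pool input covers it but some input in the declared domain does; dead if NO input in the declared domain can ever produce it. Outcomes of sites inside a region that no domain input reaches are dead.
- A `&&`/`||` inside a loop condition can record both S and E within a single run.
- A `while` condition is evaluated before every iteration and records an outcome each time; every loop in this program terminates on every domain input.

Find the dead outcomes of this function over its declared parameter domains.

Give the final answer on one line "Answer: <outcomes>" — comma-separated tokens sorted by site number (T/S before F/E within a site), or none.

running all 78 domain inputs and tallying outcomes:
  reachable outcomes have witnesses, e.g. B1=T (e.g. d=-2, z=0), B1=F (e.g. d=-2, z=-3), B2=T (e.g. d=-2, z=-3), B2=F (e.g. d=-2, z=-2)

Answer: none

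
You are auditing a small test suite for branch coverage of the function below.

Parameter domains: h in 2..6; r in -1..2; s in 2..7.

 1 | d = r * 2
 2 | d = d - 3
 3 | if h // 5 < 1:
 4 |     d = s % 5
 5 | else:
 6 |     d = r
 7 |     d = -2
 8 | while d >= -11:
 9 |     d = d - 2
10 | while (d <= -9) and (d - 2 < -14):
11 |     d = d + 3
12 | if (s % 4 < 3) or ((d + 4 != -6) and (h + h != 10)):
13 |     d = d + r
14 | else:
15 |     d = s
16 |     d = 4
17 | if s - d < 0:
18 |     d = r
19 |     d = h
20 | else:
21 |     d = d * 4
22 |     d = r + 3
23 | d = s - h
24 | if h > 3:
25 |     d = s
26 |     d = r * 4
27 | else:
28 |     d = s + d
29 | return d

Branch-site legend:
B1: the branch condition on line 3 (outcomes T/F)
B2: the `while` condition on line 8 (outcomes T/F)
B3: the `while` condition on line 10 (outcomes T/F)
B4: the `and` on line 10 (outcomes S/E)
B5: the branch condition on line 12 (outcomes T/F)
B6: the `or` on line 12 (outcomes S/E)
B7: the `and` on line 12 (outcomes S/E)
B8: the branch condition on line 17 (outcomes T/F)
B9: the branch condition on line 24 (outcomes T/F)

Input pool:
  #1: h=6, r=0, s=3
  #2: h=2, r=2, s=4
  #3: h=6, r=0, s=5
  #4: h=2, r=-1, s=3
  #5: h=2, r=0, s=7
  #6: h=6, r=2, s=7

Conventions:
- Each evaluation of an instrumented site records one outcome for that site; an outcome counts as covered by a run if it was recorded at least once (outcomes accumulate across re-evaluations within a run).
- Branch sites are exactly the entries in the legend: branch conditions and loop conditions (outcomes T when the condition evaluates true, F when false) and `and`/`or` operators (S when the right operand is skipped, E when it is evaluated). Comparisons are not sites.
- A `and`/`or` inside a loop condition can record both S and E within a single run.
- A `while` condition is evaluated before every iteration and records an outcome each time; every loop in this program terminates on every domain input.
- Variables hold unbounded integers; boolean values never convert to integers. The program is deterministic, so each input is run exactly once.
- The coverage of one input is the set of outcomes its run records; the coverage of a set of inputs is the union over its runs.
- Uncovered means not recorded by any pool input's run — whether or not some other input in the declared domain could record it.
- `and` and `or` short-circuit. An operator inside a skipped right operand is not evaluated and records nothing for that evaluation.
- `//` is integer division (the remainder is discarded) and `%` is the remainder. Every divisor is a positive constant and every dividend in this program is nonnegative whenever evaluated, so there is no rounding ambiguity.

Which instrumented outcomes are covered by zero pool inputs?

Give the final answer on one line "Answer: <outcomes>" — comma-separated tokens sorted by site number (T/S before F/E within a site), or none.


input #1 (h=6, r=0, s=3): events B1->F, B2->T, B2->T, B2->T, B2->T, B2->T, B2->F, B4->E, B3->F, B6->E, B7->E, B5->T, B8->F, B9->T; covers B1=F, B2=T, B2=F, B3=F, B4=E, B5=T, B6=E, B7=E, B8=F, B9=T
input #2 (h=2, r=2, s=4): events B1->T, B2->T, B2->T, B2->T, B2->T, B2->T, B2->T, B2->T, B2->T, B2->F, B4->E, B3->F, B6->S, B5->T, ...; covers B1=T, B2=T, B2=F, B3=F, B4=E, B5=T, B6=S, B8=F, B9=F
input #3 (h=6, r=0, s=5): events B1->F, B2->T, B2->T, B2->T, B2->T, B2->T, B2->F, B4->E, B3->F, B6->S, B5->T, B8->F, B9->T; covers B1=F, B2=T, B2=F, B3=F, B4=E, B5=T, B6=S, B8=F, B9=T
input #4 (h=2, r=-1, s=3): events B1->T, B2->T, B2->T, B2->T, B2->T, B2->T, B2->T, B2->T, B2->T, B2->F, B4->E, B3->T, B4->E, B3->F, ...; covers B1=T, B2=T, B2=F, B3=T, B3=F, B4=E, B5=F, B6=E, B7=S, B8=T, B9=F
input #5 (h=2, r=0, s=7): events B1->T, B2->T, B2->T, B2->T, B2->T, B2->T, B2->T, B2->T, B2->F, B4->E, B3->F, B6->E, B7->E, B5->T, ...; covers B1=T, B2=T, B2=F, B3=F, B4=E, B5=T, B6=E, B7=E, B8=F, B9=F
input #6 (h=6, r=2, s=7): events B1->F, B2->T, B2->T, B2->T, B2->T, B2->T, B2->F, B4->E, B3->F, B6->E, B7->E, B5->T, B8->F, B9->T; covers B1=F, B2=T, B2=F, B3=F, B4=E, B5=T, B6=E, B7=E, B8=F, B9=T
union over the pool: B1=T, B1=F, B2=T, B2=F, B3=T, B3=F, B4=E, B5=T, B5=F, B6=S, B6=E, B7=S, B7=E, B8=T, B8=F, B9=T, B9=F
uncovered (1 of 18): B4=S
Answer: B4=S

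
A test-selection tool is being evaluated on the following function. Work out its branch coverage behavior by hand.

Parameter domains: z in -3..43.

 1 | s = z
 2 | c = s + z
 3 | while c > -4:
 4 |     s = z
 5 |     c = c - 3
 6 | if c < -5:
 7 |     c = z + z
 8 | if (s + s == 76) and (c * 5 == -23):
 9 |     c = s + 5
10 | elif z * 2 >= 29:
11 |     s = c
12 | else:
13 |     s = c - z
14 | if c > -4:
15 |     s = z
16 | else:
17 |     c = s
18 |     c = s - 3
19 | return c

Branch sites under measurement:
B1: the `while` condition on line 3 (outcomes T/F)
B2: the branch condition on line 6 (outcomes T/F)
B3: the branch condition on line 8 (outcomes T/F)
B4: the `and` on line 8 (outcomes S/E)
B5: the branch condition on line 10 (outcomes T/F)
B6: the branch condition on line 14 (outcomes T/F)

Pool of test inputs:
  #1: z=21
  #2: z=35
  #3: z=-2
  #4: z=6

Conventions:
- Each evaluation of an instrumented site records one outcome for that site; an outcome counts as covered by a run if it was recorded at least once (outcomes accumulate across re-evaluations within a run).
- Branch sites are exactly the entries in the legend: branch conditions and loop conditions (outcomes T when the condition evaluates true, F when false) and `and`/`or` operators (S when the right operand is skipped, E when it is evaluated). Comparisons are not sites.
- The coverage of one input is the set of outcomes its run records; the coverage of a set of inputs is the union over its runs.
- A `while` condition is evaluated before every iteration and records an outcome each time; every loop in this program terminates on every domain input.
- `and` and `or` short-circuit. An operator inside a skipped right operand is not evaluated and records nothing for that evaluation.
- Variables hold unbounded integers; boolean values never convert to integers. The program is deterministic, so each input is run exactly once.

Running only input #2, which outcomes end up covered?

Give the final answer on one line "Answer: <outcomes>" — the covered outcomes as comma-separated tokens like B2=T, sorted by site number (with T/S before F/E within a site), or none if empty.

Running input #2 (z=35), event by event:
  B1->T, B1->T, B1->T, B1->T, B1->T, B1->T, B1->T, B1->T, B1->T, B1->T
  B1->T, B1->T, B1->T, B1->T, B1->T, B1->T, B1->T, B1->T, B1->T, B1->T
  B1->T, B1->T, B1->T, B1->T, B1->T, B1->F, B2->F, B4->S, B3->F, B5->T
  B6->F
deduplicating events, the covered set is: B1=T, B1=F, B2=F, B3=F, B4=S, B5=T, B6=F

Answer: B1=T, B1=F, B2=F, B3=F, B4=S, B5=T, B6=F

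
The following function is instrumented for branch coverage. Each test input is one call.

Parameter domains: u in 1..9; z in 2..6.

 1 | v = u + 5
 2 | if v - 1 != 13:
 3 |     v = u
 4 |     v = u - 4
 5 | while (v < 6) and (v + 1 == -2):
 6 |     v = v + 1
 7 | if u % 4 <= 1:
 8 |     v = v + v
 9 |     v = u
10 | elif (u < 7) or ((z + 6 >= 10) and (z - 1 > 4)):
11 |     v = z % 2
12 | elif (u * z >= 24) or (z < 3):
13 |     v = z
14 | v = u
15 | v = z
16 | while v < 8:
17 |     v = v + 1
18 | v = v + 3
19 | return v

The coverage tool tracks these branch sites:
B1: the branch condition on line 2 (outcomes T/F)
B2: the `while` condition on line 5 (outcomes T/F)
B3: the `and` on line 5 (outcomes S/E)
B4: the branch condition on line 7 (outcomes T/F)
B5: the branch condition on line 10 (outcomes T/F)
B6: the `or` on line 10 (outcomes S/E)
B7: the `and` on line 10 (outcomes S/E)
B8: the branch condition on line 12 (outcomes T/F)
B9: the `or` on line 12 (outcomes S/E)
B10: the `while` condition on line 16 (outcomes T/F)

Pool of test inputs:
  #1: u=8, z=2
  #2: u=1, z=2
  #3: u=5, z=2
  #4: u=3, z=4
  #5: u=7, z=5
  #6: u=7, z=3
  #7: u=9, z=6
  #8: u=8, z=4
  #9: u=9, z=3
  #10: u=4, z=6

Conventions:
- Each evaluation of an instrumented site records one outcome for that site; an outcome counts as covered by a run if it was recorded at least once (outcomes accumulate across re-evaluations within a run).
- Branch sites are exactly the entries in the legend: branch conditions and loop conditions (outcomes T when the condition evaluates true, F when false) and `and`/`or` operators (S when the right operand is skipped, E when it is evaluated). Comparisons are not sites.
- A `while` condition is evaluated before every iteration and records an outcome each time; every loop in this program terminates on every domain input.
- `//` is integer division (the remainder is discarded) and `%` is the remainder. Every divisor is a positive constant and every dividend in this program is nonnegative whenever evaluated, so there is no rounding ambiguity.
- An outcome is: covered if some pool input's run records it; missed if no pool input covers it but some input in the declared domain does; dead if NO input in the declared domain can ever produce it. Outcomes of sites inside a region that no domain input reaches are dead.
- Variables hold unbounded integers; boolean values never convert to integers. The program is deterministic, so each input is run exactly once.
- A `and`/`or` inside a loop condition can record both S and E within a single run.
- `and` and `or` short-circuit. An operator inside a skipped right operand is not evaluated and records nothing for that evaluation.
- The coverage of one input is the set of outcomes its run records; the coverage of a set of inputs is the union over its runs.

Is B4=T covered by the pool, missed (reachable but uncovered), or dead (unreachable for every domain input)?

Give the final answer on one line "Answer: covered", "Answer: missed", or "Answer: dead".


B4=T is recorded by pool input(s) 1, 2, 3, 7, 8, 9, 10 -> covered
Answer: covered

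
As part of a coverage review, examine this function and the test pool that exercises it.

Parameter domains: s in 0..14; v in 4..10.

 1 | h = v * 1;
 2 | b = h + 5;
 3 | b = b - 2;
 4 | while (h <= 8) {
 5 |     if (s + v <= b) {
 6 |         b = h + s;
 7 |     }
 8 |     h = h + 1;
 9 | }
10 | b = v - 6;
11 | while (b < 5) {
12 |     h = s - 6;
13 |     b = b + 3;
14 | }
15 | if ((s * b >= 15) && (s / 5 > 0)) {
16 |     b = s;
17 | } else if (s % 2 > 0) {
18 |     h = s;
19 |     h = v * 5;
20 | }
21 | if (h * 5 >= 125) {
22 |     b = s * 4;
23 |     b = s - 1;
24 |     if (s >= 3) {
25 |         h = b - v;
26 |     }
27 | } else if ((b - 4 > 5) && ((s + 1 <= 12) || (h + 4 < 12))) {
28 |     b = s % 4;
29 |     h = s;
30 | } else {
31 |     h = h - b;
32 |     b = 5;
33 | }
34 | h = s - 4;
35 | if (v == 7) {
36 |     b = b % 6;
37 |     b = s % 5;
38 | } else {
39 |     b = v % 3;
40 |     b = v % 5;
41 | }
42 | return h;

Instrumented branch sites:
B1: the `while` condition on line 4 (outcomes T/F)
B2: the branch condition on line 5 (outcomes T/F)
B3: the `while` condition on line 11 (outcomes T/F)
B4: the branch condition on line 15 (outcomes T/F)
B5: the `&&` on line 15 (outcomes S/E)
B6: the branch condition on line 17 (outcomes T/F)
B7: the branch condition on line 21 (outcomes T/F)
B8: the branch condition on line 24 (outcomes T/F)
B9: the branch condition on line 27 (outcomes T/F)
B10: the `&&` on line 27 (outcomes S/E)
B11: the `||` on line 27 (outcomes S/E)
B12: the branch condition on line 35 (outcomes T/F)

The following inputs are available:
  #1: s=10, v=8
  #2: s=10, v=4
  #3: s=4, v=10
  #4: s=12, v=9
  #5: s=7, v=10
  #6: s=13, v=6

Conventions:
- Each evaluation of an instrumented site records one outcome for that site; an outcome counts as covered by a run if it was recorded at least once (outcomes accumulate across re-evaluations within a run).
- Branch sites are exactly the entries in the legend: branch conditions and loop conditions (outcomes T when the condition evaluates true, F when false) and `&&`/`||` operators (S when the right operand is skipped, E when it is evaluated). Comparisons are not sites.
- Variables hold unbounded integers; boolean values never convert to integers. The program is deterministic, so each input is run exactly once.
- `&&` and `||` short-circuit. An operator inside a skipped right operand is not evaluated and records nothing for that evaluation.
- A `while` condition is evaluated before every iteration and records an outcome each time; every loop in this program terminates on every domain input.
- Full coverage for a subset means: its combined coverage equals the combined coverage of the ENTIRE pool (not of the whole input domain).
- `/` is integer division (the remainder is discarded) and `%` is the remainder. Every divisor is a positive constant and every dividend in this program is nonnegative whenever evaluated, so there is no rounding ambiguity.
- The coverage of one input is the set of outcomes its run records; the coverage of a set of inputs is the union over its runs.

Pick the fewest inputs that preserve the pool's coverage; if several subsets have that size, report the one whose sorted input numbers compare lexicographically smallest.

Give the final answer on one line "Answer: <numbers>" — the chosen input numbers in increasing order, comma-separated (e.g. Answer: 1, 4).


run #1 (s=10, v=8) runs B1->T, B2->F, B1->F, B3->T, B3->F, B5->E, B4->T, B7->F, B10->E, B11->S, B9->T, B12->F; records B1=T, B1=F, B2=F, B3=T, B3=F, B4=T, B5=E, B7=F, B9=T, B10=E, B11=S, B12=F
run #2 (s=10, v=4) runs B1->T, B2->F, B1->T, B2->F, B1->T, B2->F, B1->T, B2->F, B1->T, B2->F, B1->F, B3->T, B3->T, B3->T, ...; records B1=T, B1=F, B2=F, B3=T, B3=F, B4=T, B5=E, B7=F, B9=T, B10=E, B11=S, B12=F
run #3 (s=4, v=10) runs B1->F, B3->T, B3->F, B5->E, B4->F, B6->F, B7->F, B10->S, B9->F, B12->F; records B1=F, B3=T, B3=F, B4=F, B5=E, B6=F, B7=F, B9=F, B10=S, B12=F
run #4 (s=12, v=9) runs B1->F, B3->T, B3->F, B5->E, B4->T, B7->F, B10->E, B11->E, B9->T, B12->F; records B1=F, B3=T, B3=F, B4=T, B5=E, B7=F, B9=T, B10=E, B11=E, B12=F
run #5 (s=7, v=10) runs B1->F, B3->T, B3->F, B5->E, B4->T, B7->F, B10->S, B9->F, B12->F; records B1=F, B3=T, B3=F, B4=T, B5=E, B7=F, B9=F, B10=S, B12=F
run #6 (s=13, v=6) runs B1->T, B2->F, B1->T, B2->F, B1->T, B2->F, B1->F, B3->T, B3->T, B3->F, B5->E, B4->T, B7->F, B10->E, ...; records B1=T, B1=F, B2=F, B3=T, B3=F, B4=T, B5=E, B7=F, B9=T, B10=E, B11=E, B12=F
the full pool covers 17 outcomes: B1=T, B1=F, B2=F, B3=T, B3=F, B4=T, B4=F, B5=E, B6=F, B7=F, B9=T, B9=F, B10=S, B10=E, B11=S, B11=E, B12=F
no size-1 subset reaches all 17 outcomes (best union: 12/17)
no size-2 subset reaches all 17 outcomes (best union: 16/17)
size 3: inputs {1, 3, 4} cover all 17 outcomes, and no lexicographically smaller subset of this size does
Answer: 1, 3, 4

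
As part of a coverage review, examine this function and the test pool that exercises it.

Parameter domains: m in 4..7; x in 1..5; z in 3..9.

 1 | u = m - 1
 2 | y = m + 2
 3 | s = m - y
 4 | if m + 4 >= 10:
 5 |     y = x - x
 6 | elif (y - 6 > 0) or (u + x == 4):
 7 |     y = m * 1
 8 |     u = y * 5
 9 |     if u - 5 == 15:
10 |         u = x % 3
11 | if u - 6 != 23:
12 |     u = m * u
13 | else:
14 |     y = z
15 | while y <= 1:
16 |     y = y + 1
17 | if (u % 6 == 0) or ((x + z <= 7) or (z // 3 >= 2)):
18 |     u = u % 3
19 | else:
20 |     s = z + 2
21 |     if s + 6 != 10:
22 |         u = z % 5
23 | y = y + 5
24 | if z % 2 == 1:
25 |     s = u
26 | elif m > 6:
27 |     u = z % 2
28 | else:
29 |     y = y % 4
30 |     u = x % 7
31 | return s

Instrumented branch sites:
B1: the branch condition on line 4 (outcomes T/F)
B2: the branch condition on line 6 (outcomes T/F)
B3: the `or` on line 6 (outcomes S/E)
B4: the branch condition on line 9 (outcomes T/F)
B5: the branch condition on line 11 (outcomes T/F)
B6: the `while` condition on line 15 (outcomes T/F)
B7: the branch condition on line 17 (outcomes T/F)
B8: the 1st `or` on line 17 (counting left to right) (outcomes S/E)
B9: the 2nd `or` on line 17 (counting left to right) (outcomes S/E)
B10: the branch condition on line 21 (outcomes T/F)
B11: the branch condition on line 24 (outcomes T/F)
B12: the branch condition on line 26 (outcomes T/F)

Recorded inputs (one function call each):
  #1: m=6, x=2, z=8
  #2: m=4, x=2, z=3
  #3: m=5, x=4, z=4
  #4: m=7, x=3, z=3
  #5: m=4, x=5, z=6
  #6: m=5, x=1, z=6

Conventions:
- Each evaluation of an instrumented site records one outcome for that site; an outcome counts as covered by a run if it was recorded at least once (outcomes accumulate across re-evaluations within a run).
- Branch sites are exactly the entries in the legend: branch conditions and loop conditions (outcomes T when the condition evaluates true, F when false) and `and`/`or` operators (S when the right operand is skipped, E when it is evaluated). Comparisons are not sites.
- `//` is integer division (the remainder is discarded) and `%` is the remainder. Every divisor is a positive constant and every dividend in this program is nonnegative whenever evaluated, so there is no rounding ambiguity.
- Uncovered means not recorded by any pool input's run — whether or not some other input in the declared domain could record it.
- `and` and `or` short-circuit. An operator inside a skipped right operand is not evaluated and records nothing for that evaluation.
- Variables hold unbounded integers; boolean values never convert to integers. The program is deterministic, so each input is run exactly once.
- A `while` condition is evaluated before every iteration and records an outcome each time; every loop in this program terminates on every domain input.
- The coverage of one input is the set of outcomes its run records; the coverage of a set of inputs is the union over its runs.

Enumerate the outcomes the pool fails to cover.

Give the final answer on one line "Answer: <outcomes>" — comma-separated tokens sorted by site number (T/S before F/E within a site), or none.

run #1 (m=6, x=2, z=8) runs B1->T, B5->T, B6->T, B6->T, B6->F, B8->S, B7->T, B11->F, B12->F; records B1=T, B5=T, B6=T, B6=F, B7=T, B8=S, B11=F, B12=F
run #2 (m=4, x=2, z=3) runs B1->F, B3->E, B2->F, B5->T, B6->F, B8->S, B7->T, B11->T; records B1=F, B2=F, B3=E, B5=T, B6=F, B7=T, B8=S, B11=T
run #3 (m=5, x=4, z=4) runs B1->F, B3->S, B2->T, B4->F, B5->T, B6->F, B8->E, B9->E, B7->F, B10->T, B11->F, B12->F; records B1=F, B2=T, B3=S, B4=F, B5=T, B6=F, B7=F, B8=E, B9=E, B10=T, B11=F, B12=F
run #4 (m=7, x=3, z=3) runs B1->T, B5->T, B6->T, B6->T, B6->F, B8->S, B7->T, B11->T; records B1=T, B5=T, B6=T, B6=F, B7=T, B8=S, B11=T
run #5 (m=4, x=5, z=6) runs B1->F, B3->E, B2->F, B5->T, B6->F, B8->S, B7->T, B11->F, B12->F; records B1=F, B2=F, B3=E, B5=T, B6=F, B7=T, B8=S, B11=F, B12=F
run #6 (m=5, x=1, z=6) runs B1->F, B3->S, B2->T, B4->F, B5->T, B6->F, B8->E, B9->S, B7->T, B11->F, B12->F; records B1=F, B2=T, B3=S, B4=F, B5=T, B6=F, B7=T, B8=E, B9=S, B11=F, B12=F
union over the pool: B1=T, B1=F, B2=T, B2=F, B3=S, B3=E, B4=F, B5=T, B6=T, B6=F, B7=T, B7=F, B8=S, B8=E, B9=S, B9=E, B10=T, B11=T, B11=F, B12=F
uncovered (4 of 24): B4=T, B5=F, B10=F, B12=T

Answer: B4=T, B5=F, B10=F, B12=T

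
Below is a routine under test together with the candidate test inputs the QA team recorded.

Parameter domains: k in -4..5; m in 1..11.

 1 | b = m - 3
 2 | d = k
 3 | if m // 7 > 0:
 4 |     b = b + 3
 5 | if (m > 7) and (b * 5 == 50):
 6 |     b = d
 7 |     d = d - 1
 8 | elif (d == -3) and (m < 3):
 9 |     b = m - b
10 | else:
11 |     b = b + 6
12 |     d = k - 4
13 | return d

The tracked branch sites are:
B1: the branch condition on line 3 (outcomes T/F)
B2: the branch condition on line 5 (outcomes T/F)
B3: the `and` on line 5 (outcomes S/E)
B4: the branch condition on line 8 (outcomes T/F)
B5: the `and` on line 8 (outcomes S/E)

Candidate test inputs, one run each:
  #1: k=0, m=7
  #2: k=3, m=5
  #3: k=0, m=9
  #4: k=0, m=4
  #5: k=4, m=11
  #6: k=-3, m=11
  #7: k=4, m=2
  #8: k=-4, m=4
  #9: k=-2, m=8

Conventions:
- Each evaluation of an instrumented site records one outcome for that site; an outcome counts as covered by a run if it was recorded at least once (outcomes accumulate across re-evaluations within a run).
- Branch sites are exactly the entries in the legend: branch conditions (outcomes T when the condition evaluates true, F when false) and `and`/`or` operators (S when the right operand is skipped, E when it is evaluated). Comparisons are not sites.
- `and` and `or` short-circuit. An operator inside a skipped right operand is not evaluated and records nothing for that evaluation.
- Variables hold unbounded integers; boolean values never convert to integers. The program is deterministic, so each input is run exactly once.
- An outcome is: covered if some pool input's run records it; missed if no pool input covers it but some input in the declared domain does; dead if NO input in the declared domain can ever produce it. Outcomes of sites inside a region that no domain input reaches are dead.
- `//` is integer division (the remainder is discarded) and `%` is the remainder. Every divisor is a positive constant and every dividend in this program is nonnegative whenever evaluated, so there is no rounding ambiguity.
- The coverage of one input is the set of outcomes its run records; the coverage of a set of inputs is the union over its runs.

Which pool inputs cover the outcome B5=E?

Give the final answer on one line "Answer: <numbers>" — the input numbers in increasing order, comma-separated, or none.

input #1 (k=0, m=7): misses B5=E
input #2 (k=3, m=5): misses B5=E
input #3 (k=0, m=9): misses B5=E
input #4 (k=0, m=4): misses B5=E
input #5 (k=4, m=11): misses B5=E
input #6 (k=-3, m=11): covers B5=E
input #7 (k=4, m=2): misses B5=E
input #8 (k=-4, m=4): misses B5=E
input #9 (k=-2, m=8): misses B5=E

Answer: 6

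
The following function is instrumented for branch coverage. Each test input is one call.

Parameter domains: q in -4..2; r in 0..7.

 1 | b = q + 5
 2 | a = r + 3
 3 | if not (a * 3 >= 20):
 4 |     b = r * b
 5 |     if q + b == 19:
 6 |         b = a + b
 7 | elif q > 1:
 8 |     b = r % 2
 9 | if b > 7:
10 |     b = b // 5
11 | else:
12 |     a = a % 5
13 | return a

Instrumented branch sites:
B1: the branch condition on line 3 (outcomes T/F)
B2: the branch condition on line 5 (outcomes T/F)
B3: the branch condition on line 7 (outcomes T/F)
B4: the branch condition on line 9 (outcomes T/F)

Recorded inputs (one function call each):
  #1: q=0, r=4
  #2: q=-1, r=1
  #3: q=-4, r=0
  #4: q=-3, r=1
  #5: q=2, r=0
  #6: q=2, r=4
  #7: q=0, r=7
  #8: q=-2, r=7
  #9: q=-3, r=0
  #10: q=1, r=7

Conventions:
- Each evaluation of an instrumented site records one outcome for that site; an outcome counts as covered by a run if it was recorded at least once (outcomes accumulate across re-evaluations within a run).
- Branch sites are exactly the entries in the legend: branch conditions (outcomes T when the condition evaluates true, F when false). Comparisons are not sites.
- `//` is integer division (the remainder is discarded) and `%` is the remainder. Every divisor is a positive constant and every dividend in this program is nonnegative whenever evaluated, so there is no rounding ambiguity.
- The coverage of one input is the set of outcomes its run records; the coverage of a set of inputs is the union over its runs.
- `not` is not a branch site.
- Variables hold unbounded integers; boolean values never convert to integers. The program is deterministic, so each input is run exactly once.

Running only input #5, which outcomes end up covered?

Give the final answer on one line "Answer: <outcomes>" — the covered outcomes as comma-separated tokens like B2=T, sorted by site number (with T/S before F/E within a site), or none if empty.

Simulating input #5 (q=2, r=0) step by step:
  B1->T, B2->F, B4->F
as a set, this run covers: B1=T, B2=F, B4=F

Answer: B1=T, B2=F, B4=F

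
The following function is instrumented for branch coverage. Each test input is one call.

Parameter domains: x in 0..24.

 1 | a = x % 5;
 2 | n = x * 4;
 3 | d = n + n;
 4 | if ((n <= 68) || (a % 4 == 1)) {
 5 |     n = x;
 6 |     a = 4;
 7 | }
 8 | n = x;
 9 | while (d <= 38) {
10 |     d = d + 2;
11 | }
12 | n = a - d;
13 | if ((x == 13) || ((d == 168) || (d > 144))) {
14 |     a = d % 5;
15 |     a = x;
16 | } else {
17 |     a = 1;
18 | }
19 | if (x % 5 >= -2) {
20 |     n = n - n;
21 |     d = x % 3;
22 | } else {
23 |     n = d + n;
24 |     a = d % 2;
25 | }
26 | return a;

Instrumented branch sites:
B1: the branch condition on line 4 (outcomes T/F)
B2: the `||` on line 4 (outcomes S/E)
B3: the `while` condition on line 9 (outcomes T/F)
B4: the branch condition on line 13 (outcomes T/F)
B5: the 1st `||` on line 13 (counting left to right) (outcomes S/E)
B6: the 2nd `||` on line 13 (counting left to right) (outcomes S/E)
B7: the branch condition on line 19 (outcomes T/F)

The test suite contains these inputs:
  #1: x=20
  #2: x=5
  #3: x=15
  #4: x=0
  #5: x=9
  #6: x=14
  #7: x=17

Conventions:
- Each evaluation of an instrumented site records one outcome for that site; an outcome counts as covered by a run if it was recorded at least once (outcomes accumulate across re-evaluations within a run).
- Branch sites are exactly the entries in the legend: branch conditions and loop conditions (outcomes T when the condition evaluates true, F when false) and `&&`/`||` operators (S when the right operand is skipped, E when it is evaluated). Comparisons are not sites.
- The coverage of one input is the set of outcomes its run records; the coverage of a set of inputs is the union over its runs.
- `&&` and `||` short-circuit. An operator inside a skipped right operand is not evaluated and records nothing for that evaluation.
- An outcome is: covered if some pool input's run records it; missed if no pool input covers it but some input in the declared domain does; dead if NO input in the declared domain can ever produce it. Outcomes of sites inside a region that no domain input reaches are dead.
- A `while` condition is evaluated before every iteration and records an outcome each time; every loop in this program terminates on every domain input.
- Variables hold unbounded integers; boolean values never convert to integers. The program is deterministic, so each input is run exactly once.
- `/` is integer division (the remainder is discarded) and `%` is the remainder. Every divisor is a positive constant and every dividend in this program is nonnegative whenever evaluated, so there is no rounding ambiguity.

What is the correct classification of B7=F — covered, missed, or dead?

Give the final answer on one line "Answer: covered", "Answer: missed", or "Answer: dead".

no pool input records B7=F
checking all 25 inputs in the declared domain: B7=F is never recorded -> dead

Answer: dead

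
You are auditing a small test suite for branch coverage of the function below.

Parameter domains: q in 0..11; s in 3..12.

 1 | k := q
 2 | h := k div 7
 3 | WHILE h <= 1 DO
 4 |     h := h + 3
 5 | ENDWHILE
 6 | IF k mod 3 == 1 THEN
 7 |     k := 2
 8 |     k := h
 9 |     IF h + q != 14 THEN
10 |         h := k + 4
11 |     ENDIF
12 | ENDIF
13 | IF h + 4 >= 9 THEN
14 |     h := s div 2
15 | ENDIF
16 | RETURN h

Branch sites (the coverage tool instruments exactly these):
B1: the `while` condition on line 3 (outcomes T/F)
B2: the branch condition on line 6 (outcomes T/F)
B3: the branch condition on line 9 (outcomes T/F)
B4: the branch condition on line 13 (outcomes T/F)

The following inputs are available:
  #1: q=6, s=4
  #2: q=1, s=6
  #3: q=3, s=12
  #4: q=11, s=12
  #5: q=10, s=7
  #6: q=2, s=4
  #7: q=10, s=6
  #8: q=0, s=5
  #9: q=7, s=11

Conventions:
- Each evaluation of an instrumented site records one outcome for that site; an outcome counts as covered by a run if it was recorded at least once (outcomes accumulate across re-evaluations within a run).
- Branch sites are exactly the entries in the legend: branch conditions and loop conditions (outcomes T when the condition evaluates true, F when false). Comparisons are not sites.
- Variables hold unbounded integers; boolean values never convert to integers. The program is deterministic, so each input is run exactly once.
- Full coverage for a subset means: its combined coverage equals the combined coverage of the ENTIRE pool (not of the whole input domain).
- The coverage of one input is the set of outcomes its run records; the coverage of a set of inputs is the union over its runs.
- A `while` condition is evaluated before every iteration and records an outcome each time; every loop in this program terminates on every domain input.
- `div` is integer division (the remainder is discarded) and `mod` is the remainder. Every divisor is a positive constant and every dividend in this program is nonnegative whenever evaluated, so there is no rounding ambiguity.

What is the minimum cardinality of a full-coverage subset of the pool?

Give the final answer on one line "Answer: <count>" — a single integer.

input #1 (q=6, s=4): covers B1=T, B1=F, B2=F, B4=F
input #2 (q=1, s=6): covers B1=T, B1=F, B2=T, B3=T, B4=T
input #3 (q=3, s=12): covers B1=T, B1=F, B2=F, B4=F
input #4 (q=11, s=12): covers B1=T, B1=F, B2=F, B4=F
input #5 (q=10, s=7): covers B1=T, B1=F, B2=T, B3=F, B4=F
input #6 (q=2, s=4): covers B1=T, B1=F, B2=F, B4=F
input #7 (q=10, s=6): covers B1=T, B1=F, B2=T, B3=F, B4=F
input #8 (q=0, s=5): covers B1=T, B1=F, B2=F, B4=F
input #9 (q=7, s=11): covers B1=T, B1=F, B2=T, B3=T, B4=T
pool-wide coverage (8 outcomes): B1=T, B1=F, B2=T, B2=F, B3=T, B3=F, B4=T, B4=F
no size-1 subset reaches all 8 outcomes (best union: 5/8)
no size-2 subset reaches all 8 outcomes (best union: 7/8)
the canonical winner is {1, 2, 5}: size 3, full 8-outcome coverage, earliest index list among size-3 covers

Answer: 3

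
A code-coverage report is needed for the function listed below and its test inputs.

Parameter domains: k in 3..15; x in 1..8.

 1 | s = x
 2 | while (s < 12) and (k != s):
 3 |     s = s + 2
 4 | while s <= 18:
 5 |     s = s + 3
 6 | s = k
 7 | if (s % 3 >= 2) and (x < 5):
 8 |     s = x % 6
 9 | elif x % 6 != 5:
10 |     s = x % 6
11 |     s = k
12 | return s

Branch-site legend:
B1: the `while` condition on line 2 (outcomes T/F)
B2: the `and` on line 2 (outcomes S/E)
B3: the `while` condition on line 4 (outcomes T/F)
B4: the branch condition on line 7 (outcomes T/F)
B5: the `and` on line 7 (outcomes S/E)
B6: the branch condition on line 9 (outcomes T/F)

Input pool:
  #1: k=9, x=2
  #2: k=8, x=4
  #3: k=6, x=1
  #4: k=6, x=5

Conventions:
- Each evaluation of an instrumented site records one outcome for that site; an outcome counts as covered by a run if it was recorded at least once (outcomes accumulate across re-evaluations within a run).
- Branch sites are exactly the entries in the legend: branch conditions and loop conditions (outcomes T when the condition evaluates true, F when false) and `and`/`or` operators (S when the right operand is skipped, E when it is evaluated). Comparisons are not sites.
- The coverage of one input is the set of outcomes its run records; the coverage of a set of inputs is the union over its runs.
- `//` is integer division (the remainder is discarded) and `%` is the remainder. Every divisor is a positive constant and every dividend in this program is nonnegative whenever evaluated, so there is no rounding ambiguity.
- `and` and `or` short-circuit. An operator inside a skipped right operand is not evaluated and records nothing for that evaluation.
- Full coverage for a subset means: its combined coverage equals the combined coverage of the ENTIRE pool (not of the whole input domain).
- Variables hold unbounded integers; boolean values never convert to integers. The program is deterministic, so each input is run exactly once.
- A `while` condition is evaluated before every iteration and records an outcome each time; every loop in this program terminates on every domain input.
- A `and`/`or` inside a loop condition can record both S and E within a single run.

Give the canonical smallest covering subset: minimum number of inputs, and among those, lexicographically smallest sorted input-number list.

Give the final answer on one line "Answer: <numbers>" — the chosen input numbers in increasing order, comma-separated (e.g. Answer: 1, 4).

input #1 (k=9, x=2): events B2->E, B1->T, B2->E, B1->T, B2->E, B1->T, B2->E, B1->T, B2->E, B1->T, B2->S, B1->F, B3->T, B3->T, ...; covers B1=T, B1=F, B2=S, B2=E, B3=T, B3=F, B4=F, B5=S, B6=T
input #2 (k=8, x=4): events B2->E, B1->T, B2->E, B1->T, B2->E, B1->F, B3->T, B3->T, B3->T, B3->T, B3->F, B5->E, B4->T; covers B1=T, B1=F, B2=E, B3=T, B3=F, B4=T, B5=E
input #3 (k=6, x=1): events B2->E, B1->T, B2->E, B1->T, B2->E, B1->T, B2->E, B1->T, B2->E, B1->T, B2->E, B1->T, B2->S, B1->F, ...; covers B1=T, B1=F, B2=S, B2=E, B3=T, B3=F, B4=F, B5=S, B6=T
input #4 (k=6, x=5): events B2->E, B1->T, B2->E, B1->T, B2->E, B1->T, B2->E, B1->T, B2->S, B1->F, B3->T, B3->T, B3->F, B5->S, ...; covers B1=T, B1=F, B2=S, B2=E, B3=T, B3=F, B4=F, B5=S, B6=F
union over all inputs: B1=T, B1=F, B2=S, B2=E, B3=T, B3=F, B4=T, B4=F, B5=S, B5=E, B6=T, B6=F (12 outcomes)
size 1 is not enough: best union over all size-1 subsets is 9/12
size 2 is not enough: best union over all size-2 subsets is 11/12
at size 3, {1, 2, 4} reaches all 12 outcomes; every lexicographically earlier size-3 subset fails

Answer: 1, 2, 4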